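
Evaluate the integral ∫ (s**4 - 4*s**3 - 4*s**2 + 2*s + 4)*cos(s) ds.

s**4*sin(s) - 4*s**3*sin(s) + 4*s**3*cos(s) - 16*s**2*sin(s) - 12*s**2*cos(s) + 26*s*sin(s) - 32*s*cos(s) + 36*sin(s) + 26*cos(s) + C

Use integration by parts with u = s**4 - 4*s**3 - 4*s**2 + 2*s + 4, dv = cos(s) ds, so v = sin(s).
Apply parts 4 times (tabular method): alternate signs, differentiate u down to 0, integrate dv up.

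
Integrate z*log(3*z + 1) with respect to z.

Use integration by parts with u = log(3*z + 1), dv = z dz.
Then du = 3/(3*z + 1) dz and v = z**2/2.

z**2*log(3*z + 1)/2 - z**2/4 + z/6 - log(3*z + 1)/18 + C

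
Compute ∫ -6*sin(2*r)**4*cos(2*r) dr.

Let u = sin(2*r), so du = (2*cos(2*r)) dr.
Rewriting, the integral becomes -3·∫ u^4 du = -3·u^5/5.
Substituting back, u = sin(2*r).

-3*sin(2*r)**5/5 + C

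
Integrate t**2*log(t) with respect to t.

Use integration by parts with u = log(t), dv = t**2 dt.
Then du = 1/t dt and v = t**3/3.

t**3*log(t)/3 - t**3/9 + C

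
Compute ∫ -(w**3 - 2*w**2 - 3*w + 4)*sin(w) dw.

w**3*cos(w) - 3*w**2*sin(w) - 2*w**2*cos(w) + 4*w*sin(w) - 9*w*cos(w) + 9*sin(w) + 8*cos(w) + C

Use integration by parts with u = w**3 - 2*w**2 - 3*w + 4, dv = -sin(w) dw, so v = cos(w).
Apply parts 3 times (tabular method): alternate signs, differentiate u down to 0, integrate dv up.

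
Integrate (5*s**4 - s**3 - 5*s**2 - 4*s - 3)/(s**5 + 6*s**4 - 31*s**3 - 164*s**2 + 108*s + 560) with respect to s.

713*log(s - 5)/567 - 41*log(s - 2)/648 + 73*log(s + 2)/280 - 1277*log(s + 4)/324 + 3032*log(s + 7)/405 + C

Factor the denominator: (s - 5)*(s - 2)*(s + 2)*(s + 4)*(s + 7).
Partial-fraction decomposition: 3032/(405*(s + 7)) - 1277/(324*(s + 4)) + 73/(280*(s + 2)) - 41/(648*(s - 2)) + 713/(567*(s - 5)).
Integrate each term: A/(s−a) contributes A·log|s−a|.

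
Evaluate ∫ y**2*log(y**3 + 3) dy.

y**3*log(y**3 + 3)/3 - y**3/3 + log(y**3 + 3) + C

Let u = y**3 + 3, so du = (3*y**2) dy.
The integral becomes (1/3)·∫ log(u) du; integrate by parts with u′=log(u), dv′=du.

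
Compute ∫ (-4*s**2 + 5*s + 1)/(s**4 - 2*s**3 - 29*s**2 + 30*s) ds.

Factor the denominator: s*(s - 6)*(s - 1)*(s + 5).
Partial-fraction decomposition: 62/(165*(s + 5)) - 1/(15*(s - 1)) - 113/(330*(s - 6)) + 1/(30*s).
Integrate each term: A/(s−a) contributes A·log|s−a|.

log(s)/30 - 113*log(s - 6)/330 - log(s - 1)/15 + 62*log(s + 5)/165 + C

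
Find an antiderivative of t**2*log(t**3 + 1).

Let u = t**3 + 1, so du = (3*t**2) dt.
The integral becomes (1/3)·∫ log(u) du; integrate by parts with u′=log(u), dv′=du.

t**3*log(t**3 + 1)/3 - t**3/3 + log(t**3 + 1)/3 + C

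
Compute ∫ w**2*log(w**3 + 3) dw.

w**3*log(w**3 + 3)/3 - w**3/3 + log(w**3 + 3) + C

Let u = w**3 + 3, so du = (3*w**2) dw.
The integral becomes (1/3)·∫ log(u) du; integrate by parts with u′=log(u), dv′=du.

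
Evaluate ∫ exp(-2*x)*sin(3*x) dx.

Let I denote the integral. Integrate by parts with u = sin(3*x), dv = exp(-2*x) dx, so v = -exp(-2*x)/2: I = -exp(-2*x)*sin(3*x)/2 + (3/2)·∫ exp(-2*x)*cos(3*x) dx.
Apply parts again with u = cos(3*x), dv = exp(-2*x) dx: ∫ exp(-2*x)*cos(3*x) dx = -exp(-2*x)*cos(3*x)/2 − (3/2)·I. Substituting back brings back I: I = -exp(-2*x)*sin(3*x)/2 - 3*exp(-2*x)*cos(3*x)/4 − (9/4)·I.
Solving for I: (1 + 9/4)·I equals the remaining terms, so I = (4/13)·(-exp(-2*x)*sin(3*x)/2 - 3*exp(-2*x)*cos(3*x)/4).

-2*exp(-2*x)*sin(3*x)/13 - 3*exp(-2*x)*cos(3*x)/13 + C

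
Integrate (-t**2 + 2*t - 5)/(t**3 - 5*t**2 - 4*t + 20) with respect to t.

-20*log(t - 5)/21 + 5*log(t - 2)/12 - 13*log(t + 2)/28 + C

Factor the denominator: (t - 5)*(t - 2)*(t + 2).
Partial-fraction decomposition: -13/(28*(t + 2)) + 5/(12*(t - 2)) - 20/(21*(t - 5)).
Integrate each term: A/(t−a) contributes A·log|t−a|.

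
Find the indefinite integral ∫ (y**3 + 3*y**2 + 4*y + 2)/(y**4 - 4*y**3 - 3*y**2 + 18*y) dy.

log(y)/9 + 191*log(y - 3)/225 + log(y + 2)/25 - 68/(15*y - 45) + C

Factor the denominator: y*(y - 3)**2*(y + 2).
Partial-fraction decomposition: 1/(25*(y + 2)) + 191/(225*(y - 3)) + 68/(15*(y - 3)**2) + 1/(9*y).
Integrate each term; A/(y−a) gives A·log|y−a|; A/(y−a)² gives −A/(y−a).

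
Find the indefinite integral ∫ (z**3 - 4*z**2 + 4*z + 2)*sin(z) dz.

Use integration by parts with u = z**3 - 4*z**2 + 4*z + 2, dv = sin(z) dz, so v = -cos(z).
Apply parts 3 times (tabular method): alternate signs, differentiate u down to 0, integrate dv up.

-z**3*cos(z) + 3*z**2*sin(z) + 4*z**2*cos(z) - 8*z*sin(z) + 2*z*cos(z) - 2*sin(z) - 10*cos(z) + C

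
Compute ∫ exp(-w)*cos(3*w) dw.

3*exp(-w)*sin(3*w)/10 - exp(-w)*cos(3*w)/10 + C

Let I denote the integral. Integrate by parts with u = cos(3*w), dv = exp(-w) dw, so v = -exp(-w): I = -exp(-w)*cos(3*w) − 3·∫ exp(-w)*sin(3*w) dw.
Apply parts again with u = sin(3*w), dv = exp(-w) dw: ∫ exp(-w)*sin(3*w) dw = -exp(-w)*sin(3*w) + 3·I. Substituting back brings back I: I = 3*exp(-w)*sin(3*w) - exp(-w)*cos(3*w) − 9·I.
Solving for I: (1 + 9)·I equals the remaining terms, so I = (1/10)·(3*exp(-w)*sin(3*w) - exp(-w)*cos(3*w)).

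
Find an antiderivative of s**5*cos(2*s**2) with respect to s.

Let u = s², du = 2s ds; rewrite as (1/2)∫ u^2·cos(2u) du.
Now integrate by parts 2 times.

s**4*sin(2*s**2)/4 + s**2*cos(2*s**2)/4 - sin(2*s**2)/8 + C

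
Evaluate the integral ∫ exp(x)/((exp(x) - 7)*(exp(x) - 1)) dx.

log(exp(x) - 7)/6 - log(exp(x) - 1)/6 + C

Let u = e^x, du = e^x dx.
The integral becomes ∫ du/((u-1)(u-7)); decompose into partial fractions.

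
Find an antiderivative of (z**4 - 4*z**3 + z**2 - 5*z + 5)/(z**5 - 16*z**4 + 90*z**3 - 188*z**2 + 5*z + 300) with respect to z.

Factor the denominator: (z - 5)**2*(z - 4)*(z - 3)*(z + 1).
Partial-fraction decomposition: 1/(45*(z + 1)) + 7/(4*(z - 3)) + 1/(5*(z - 4)) - 35/(36*(z - 5)) + 65/(6*(z - 5)**2).
Integrate each term; A/(z−a) gives A·log|z−a|; A/(z−a)² gives −A/(z−a).

-35*log(z - 5)/36 + log(z - 4)/5 + 7*log(z - 3)/4 + log(z + 1)/45 - 65/(6*z - 30) + C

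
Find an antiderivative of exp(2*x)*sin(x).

2*exp(2*x)*sin(x)/5 - exp(2*x)*cos(x)/5 + C

Let I denote the integral. Integrate by parts with u = sin(x), dv = exp(2*x) dx, so v = exp(2*x)/2: I = exp(2*x)*sin(x)/2 − (1/2)·∫ exp(2*x)*cos(x) dx.
Apply parts again with u = cos(x), dv = exp(2*x) dx: ∫ exp(2*x)*cos(x) dx = exp(2*x)*cos(x)/2 + (1/2)·I. Substituting back brings back I: I = exp(2*x)*sin(x)/2 - exp(2*x)*cos(x)/4 − (1/4)·I.
Solving for I: (1 + 1/4)·I equals the remaining terms, so I = (4/5)·(exp(2*x)*sin(x)/2 - exp(2*x)*cos(x)/4).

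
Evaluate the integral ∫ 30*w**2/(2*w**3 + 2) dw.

Let u = 2*w**3 + 2, so du = (6*w**2) dw.
Rewriting, the integral becomes 5·∫ 1/u du = 5·log(u).
Substituting back, u = 2*w**3 + 2.

5*log(2*w**3 + 2) + C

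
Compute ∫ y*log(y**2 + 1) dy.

Let u = y**2 + 1, so du = (2*y) dy.
The integral becomes (1/2)·∫ log(u) du; integrate by parts with u′=log(u), dv′=du.

y**2*log(y**2 + 1)/2 - y**2/2 + log(y**2 + 1)/2 + C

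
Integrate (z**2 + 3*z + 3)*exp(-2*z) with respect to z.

Use integration by parts with u = z**2 + 3*z + 3, dv = exp(-2*z) dz, so v = -exp(-2*z)/2.
Apply parts 2 times (tabular method): alternate signs, differentiate u down to 0, integrate dv up.

(-z**2 - 4*z - 5)*exp(-2*z)/2 + C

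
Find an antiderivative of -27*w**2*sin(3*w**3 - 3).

Let u = 3*w**3 - 3, so du = (9*w**2) dw.
Rewriting, the integral becomes -3·∫ sin(u) du = -3·-cos(u).
Substituting back, u = 3*w**3 - 3.

3*cos(3*w**3 - 3) + C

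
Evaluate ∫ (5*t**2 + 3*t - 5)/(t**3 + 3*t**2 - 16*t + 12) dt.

21*log(t - 2)/8 - 3*log(t - 1)/7 + 157*log(t + 6)/56 + C

Factor the denominator: (t - 2)*(t - 1)*(t + 6).
Partial-fraction decomposition: 157/(56*(t + 6)) - 3/(7*(t - 1)) + 21/(8*(t - 2)).
Integrate each term: A/(t−a) contributes A·log|t−a|.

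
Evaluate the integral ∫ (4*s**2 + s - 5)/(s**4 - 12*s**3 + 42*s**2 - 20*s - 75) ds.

-77*log(s - 5)/36 + 17*log(s - 3)/8 + log(s + 1)/72 - 25/(3*s - 15) + C

Factor the denominator: (s - 5)**2*(s - 3)*(s + 1).
Partial-fraction decomposition: 1/(72*(s + 1)) + 17/(8*(s - 3)) - 77/(36*(s - 5)) + 25/(3*(s - 5)**2).
Integrate each term; A/(s−a) gives A·log|s−a|; A/(s−a)² gives −A/(s−a).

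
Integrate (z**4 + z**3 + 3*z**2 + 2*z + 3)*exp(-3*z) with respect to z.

(-27*z**4 - 63*z**3 - 144*z**2 - 150*z - 131)*exp(-3*z)/81 + C

Use integration by parts with u = z**4 + z**3 + 3*z**2 + 2*z + 3, dv = exp(-3*z) dz, so v = -exp(-3*z)/3.
Apply parts 4 times (tabular method): alternate signs, differentiate u down to 0, integrate dv up.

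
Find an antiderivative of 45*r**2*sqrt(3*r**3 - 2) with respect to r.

10*(3*r**3 - 2)**(3/2)/3 + C

Let u = 3*r**3 - 2, so du = (9*r**2) dr.
Rewriting, the integral becomes 5·∫ √u du = 5·(2/3)u^(3/2).
Substituting back, u = 3*r**3 - 2.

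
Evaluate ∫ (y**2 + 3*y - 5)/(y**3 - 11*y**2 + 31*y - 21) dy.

65*log(y - 7)/24 - 13*log(y - 3)/8 - log(y - 1)/12 + C

Factor the denominator: (y - 7)*(y - 3)*(y - 1).
Partial-fraction decomposition: -1/(12*(y - 1)) - 13/(8*(y - 3)) + 65/(24*(y - 7)).
Integrate each term: A/(y−a) contributes A·log|y−a|.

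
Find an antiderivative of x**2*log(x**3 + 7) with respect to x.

x**3*log(x**3 + 7)/3 - x**3/3 + 7*log(x**3 + 7)/3 + C

Let u = x**3 + 7, so du = (3*x**2) dx.
The integral becomes (1/3)·∫ log(u) du; integrate by parts with u′=log(u), dv′=du.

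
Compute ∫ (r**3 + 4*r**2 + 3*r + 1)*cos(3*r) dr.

r**3*sin(3*r)/3 + 4*r**2*sin(3*r)/3 + r**2*cos(3*r)/3 + 7*r*sin(3*r)/9 + 8*r*cos(3*r)/9 + sin(3*r)/27 + 7*cos(3*r)/27 + C

Use integration by parts with u = r**3 + 4*r**2 + 3*r + 1, dv = cos(3*r) dr, so v = sin(3*r)/3.
Apply parts 3 times (tabular method): alternate signs, differentiate u down to 0, integrate dv up.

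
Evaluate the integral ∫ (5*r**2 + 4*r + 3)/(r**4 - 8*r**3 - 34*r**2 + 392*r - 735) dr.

Factor the denominator: (r - 7)*(r - 5)*(r - 3)*(r + 7).
Partial-fraction decomposition: -11/(84*(r + 7)) + 3/(4*(r - 3)) - 37/(12*(r - 5)) + 69/(28*(r - 7)).
Integrate each term: A/(r−a) contributes A·log|r−a|.

69*log(r - 7)/28 - 37*log(r - 5)/12 + 3*log(r - 3)/4 - 11*log(r + 7)/84 + C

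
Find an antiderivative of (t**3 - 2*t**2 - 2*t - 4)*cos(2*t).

Use integration by parts with u = t**3 - 2*t**2 - 2*t - 4, dv = cos(2*t) dt, so v = sin(2*t)/2.
Apply parts 3 times (tabular method): alternate signs, differentiate u down to 0, integrate dv up.

t**3*sin(2*t)/2 - t**2*sin(2*t) + 3*t**2*cos(2*t)/4 - 7*t*sin(2*t)/4 - t*cos(2*t) - 3*sin(2*t)/2 - 7*cos(2*t)/8 + C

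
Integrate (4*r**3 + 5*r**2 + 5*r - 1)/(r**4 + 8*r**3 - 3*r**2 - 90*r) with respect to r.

Factor the denominator: r*(r - 3)*(r + 5)*(r + 6).
Partial-fraction decomposition: 715/(54*(r + 6)) - 401/(40*(r + 5)) + 167/(216*(r - 3)) + 1/(90*r).
Integrate each term: A/(r−a) contributes A·log|r−a|.

log(r)/90 + 167*log(r - 3)/216 - 401*log(r + 5)/40 + 715*log(r + 6)/54 + C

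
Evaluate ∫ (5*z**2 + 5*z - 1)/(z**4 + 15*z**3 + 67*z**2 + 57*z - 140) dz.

3*log(z - 1)/80 - 59*log(z + 4)/15 + 33*log(z + 5)/4 - 209*log(z + 7)/48 + C

Factor the denominator: (z - 1)*(z + 4)*(z + 5)*(z + 7).
Partial-fraction decomposition: -209/(48*(z + 7)) + 33/(4*(z + 5)) - 59/(15*(z + 4)) + 3/(80*(z - 1)).
Integrate each term: A/(z−a) contributes A·log|z−a|.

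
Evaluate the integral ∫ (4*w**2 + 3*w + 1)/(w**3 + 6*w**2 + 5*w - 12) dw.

2*log(w - 1)/5 - 7*log(w + 3) + 53*log(w + 4)/5 + C

Factor the denominator: (w - 1)*(w + 3)*(w + 4).
Partial-fraction decomposition: 53/(5*(w + 4)) - 7/(w + 3) + 2/(5*(w - 1)).
Integrate each term: A/(w−a) contributes A·log|w−a|.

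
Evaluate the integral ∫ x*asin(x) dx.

x**2*asin(x)/2 + x*sqrt(-x**2 + 1)/4 - asin(x)/4 + C

Use integration by parts with u = arcsin(x), dv = x dx.
Then du = 1/sqrt(-x**2 + 1) dx.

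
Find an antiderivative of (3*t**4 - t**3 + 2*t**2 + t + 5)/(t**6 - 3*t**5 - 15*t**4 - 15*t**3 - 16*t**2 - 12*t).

-5*log(t)/12 + 3755*log(t - 6)/12432 + 5*log(t + 1)/7 - 67*log(t + 2)/80 + 22*log(t**2 + 1)/185 + 42*atan(t)/185 + C

Factor the denominator: t*(t - 6)*(t + 1)*(t + 2)*(t**2 + 1).
Partial-fraction decomposition: 2*(22*t + 21)/(185*(t**2 + 1)) - 67/(80*(t + 2)) + 5/(7*(t + 1)) + 3755/(12432*(t - 6)) - 5/(12*t).
Integrate each term; A/(t−a) gives A·log|t−a|; the (Bt+D)/(t²+p²) term gives a log and an atan.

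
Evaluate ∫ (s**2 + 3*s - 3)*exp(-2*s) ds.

(-s**2 - 4*s + 1)*exp(-2*s)/2 + C

Use integration by parts with u = s**2 + 3*s - 3, dv = exp(-2*s) ds, so v = -exp(-2*s)/2.
Apply parts 2 times (tabular method): alternate signs, differentiate u down to 0, integrate dv up.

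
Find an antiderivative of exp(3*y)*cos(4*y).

4*exp(3*y)*sin(4*y)/25 + 3*exp(3*y)*cos(4*y)/25 + C

Let I denote the integral. Integrate by parts with u = cos(4*y), dv = exp(3*y) dy, so v = exp(3*y)/3: I = exp(3*y)*cos(4*y)/3 + (4/3)·∫ exp(3*y)*sin(4*y) dy.
Apply parts again with u = sin(4*y), dv = exp(3*y) dy: ∫ exp(3*y)*sin(4*y) dy = exp(3*y)*sin(4*y)/3 − (4/3)·I. Substituting back brings back I: I = 4*exp(3*y)*sin(4*y)/9 + exp(3*y)*cos(4*y)/3 − (16/9)·I.
Solving for I: (1 + 16/9)·I equals the remaining terms, so I = (9/25)·(4*exp(3*y)*sin(4*y)/9 + exp(3*y)*cos(4*y)/3).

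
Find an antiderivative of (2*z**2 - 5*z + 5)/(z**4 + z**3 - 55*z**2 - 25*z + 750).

51*log(z - 5)/605 + 4*log(z + 5)/5 - 107*log(z + 6)/121 - 3/(11*z - 55) + C

Factor the denominator: (z - 5)**2*(z + 5)*(z + 6).
Partial-fraction decomposition: -107/(121*(z + 6)) + 4/(5*(z + 5)) + 51/(605*(z - 5)) + 3/(11*(z - 5)**2).
Integrate each term; A/(z−a) gives A·log|z−a|; A/(z−a)² gives −A/(z−a).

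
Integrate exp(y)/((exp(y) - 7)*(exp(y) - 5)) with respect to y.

Let u = e^y, du = e^y dy.
The integral becomes ∫ du/((u-7)(u-5)); decompose into partial fractions.

log(exp(y) - 7)/2 - log(exp(y) - 5)/2 + C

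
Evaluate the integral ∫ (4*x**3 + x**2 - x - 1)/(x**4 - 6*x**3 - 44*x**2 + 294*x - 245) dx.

471*log(x - 7)/56 - 173*log(x - 5)/32 + log(x - 1)/64 + 439*log(x + 7)/448 + C

Factor the denominator: (x - 7)*(x - 5)*(x - 1)*(x + 7).
Partial-fraction decomposition: 439/(448*(x + 7)) + 1/(64*(x - 1)) - 173/(32*(x - 5)) + 471/(56*(x - 7)).
Integrate each term: A/(x−a) contributes A·log|x−a|.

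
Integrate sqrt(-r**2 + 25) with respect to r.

Substitute r = 5·sin(θ), so dr = 5·cos(θ) dθ and the radical becomes sqrt(-r**2 + 25) = 5·cos(θ) by the Pythagorean identity.
Integrate the resulting trig expression in θ, then back-substitute θ = asin(r/5), sin(θ) = r/5, cos(θ) = sqrt(-r**2 + 25)/5 (absorbing any constant into C).

r*sqrt(-r**2 + 25)/2 + 25*asin(r/5)/2 + C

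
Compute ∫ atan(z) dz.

Use integration by parts with u = arctan(z), dv = dz.
Then du = 1/(z**2 + 1) dz.

z*atan(z) - log(z**2 + 1)/2 + C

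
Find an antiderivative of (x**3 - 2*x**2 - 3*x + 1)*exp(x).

Use integration by parts with u = x**3 - 2*x**2 - 3*x + 1, dv = exp(x) dx, so v = exp(x).
Apply parts 3 times (tabular method): alternate signs, differentiate u down to 0, integrate dv up.

(x**3 - 5*x**2 + 7*x - 6)*exp(x) + C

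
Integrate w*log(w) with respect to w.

w**2*log(w)/2 - w**2/4 + C

Use integration by parts with u = log(w), dv = w dw.
Then du = 1/w dw and v = w**2/2.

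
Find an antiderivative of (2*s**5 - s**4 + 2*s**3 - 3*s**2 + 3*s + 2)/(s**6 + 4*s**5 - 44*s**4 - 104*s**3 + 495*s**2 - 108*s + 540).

5817*log(s - 5)/6292 - 443*log(s - 3)/1620 + 18016465*log(s + 6)/13417569 + 1103*log(s**2 + 1)/355940 + 502*atan(s)/88985 + 17404/(3663*s + 21978) + C

Factor the denominator: (s - 5)*(s - 3)*(s + 6)**2*(s**2 + 1).
Partial-fraction decomposition: (1103*s + 1004)/(177970*(s**2 + 1)) + 18016465/(13417569*(s + 6)) - 17404/(3663*(s + 6)**2) - 443/(1620*(s - 3)) + 5817/(6292*(s - 5)).
Integrate each term; A/(s−a) gives A·log|s−a|; the (Bs+D)/(s²+p²) term gives a log and an atan.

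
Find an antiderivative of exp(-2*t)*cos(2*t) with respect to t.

exp(-2*t)*sin(2*t)/4 - exp(-2*t)*cos(2*t)/4 + C

Let I denote the integral. Integrate by parts with u = cos(2*t), dv = exp(-2*t) dt, so v = -exp(-2*t)/2: I = -exp(-2*t)*cos(2*t)/2 − ∫ exp(-2*t)*sin(2*t) dt.
Apply parts again with u = sin(2*t), dv = exp(-2*t) dt: ∫ exp(-2*t)*sin(2*t) dt = -exp(-2*t)*sin(2*t)/2 + I. Substituting back brings back I: I = exp(-2*t)*sin(2*t)/2 - exp(-2*t)*cos(2*t)/2 − I.
Solving for I: (1 + 1)·I equals the remaining terms, so I = (1/2)·(exp(-2*t)*sin(2*t)/2 - exp(-2*t)*cos(2*t)/2).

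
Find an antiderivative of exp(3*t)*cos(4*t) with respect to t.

4*exp(3*t)*sin(4*t)/25 + 3*exp(3*t)*cos(4*t)/25 + C

Let I denote the integral. Integrate by parts with u = cos(4*t), dv = exp(3*t) dt, so v = exp(3*t)/3: I = exp(3*t)*cos(4*t)/3 + (4/3)·∫ exp(3*t)*sin(4*t) dt.
Apply parts again with u = sin(4*t), dv = exp(3*t) dt: ∫ exp(3*t)*sin(4*t) dt = exp(3*t)*sin(4*t)/3 − (4/3)·I. Substituting back brings back I: I = 4*exp(3*t)*sin(4*t)/9 + exp(3*t)*cos(4*t)/3 − (16/9)·I.
Solving for I: (1 + 16/9)·I equals the remaining terms, so I = (9/25)·(4*exp(3*t)*sin(4*t)/9 + exp(3*t)*cos(4*t)/3).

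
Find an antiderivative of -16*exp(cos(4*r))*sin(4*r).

4*exp(cos(4*r)) + C

Let u = cos(4*r), so du = (-4*sin(4*r)) dr.
Rewriting, the integral becomes 4·∫ e^u du = 4·e^u.
Substituting back, u = cos(4*r).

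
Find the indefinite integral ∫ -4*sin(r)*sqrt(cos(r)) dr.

8*cos(r)**(3/2)/3 + C

Let u = cos(r), so du = (-sin(r)) dr.
Rewriting, the integral becomes 4·∫ √u du = 4·(2/3)u^(3/2).
Substituting back, u = cos(r).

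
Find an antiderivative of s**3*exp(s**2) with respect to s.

Let u = s², du = 2s ds; rewrite as (1/2)∫ u^1·exp(1u) du.
Now integrate by parts 1 time.

(s**2 - 1)*exp(s**2)/2 + C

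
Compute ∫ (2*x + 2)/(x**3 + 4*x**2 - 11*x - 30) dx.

Factor the denominator: (x - 3)*(x + 2)*(x + 5).
Partial-fraction decomposition: -1/(3*(x + 5)) + 2/(15*(x + 2)) + 1/(5*(x - 3)).
Integrate each term: A/(x−a) contributes A·log|x−a|.

log(x - 3)/5 + 2*log(x + 2)/15 - log(x + 5)/3 + C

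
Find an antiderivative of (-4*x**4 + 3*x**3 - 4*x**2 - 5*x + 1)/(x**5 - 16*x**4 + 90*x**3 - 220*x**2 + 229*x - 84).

-2935*log(x - 7)/144 + 305*log(x - 4)/9 - 293*log(x - 3)/16 + 29*log(x - 1)/36 - 1/(4*x - 4) + C

Factor the denominator: (x - 7)*(x - 4)*(x - 3)*(x - 1)**2.
Partial-fraction decomposition: 29/(36*(x - 1)) + 1/(4*(x - 1)**2) - 293/(16*(x - 3)) + 305/(9*(x - 4)) - 2935/(144*(x - 7)).
Integrate each term; A/(x−a) gives A·log|x−a|; A/(x−a)² gives −A/(x−a).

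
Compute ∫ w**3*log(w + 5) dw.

Use integration by parts with u = log(w + 5), dv = w**3 dw.
Then du = 1/(w + 5) dw and v = w**4/4.

w**4*log(w + 5)/4 - w**4/16 + 5*w**3/12 - 25*w**2/8 + 125*w/4 - 625*log(w + 5)/4 + C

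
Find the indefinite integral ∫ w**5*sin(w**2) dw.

-w**4*cos(w**2)/2 + w**2*sin(w**2) + cos(w**2) + C

Let u = w², du = 2w dw; rewrite as (1/2)∫ u^2·sin(1u) du.
Now integrate by parts 2 times.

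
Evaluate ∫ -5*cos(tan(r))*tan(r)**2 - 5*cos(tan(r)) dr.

Let u = tan(r), so du = (tan(r)**2 + 1) dr.
Rewriting, the integral becomes -5·∫ cos(u) du = -5·sin(u).
Substituting back, u = tan(r).

-5*sin(tan(r)) + C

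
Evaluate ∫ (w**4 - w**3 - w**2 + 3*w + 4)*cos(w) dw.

w**4*sin(w) - w**3*sin(w) + 4*w**3*cos(w) - 13*w**2*sin(w) - 3*w**2*cos(w) + 9*w*sin(w) - 26*w*cos(w) + 30*sin(w) + 9*cos(w) + C

Use integration by parts with u = w**4 - w**3 - w**2 + 3*w + 4, dv = cos(w) dw, so v = sin(w).
Apply parts 4 times (tabular method): alternate signs, differentiate u down to 0, integrate dv up.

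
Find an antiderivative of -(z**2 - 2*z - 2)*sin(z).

z**2*cos(z) - 2*z*sin(z) - 2*z*cos(z) + 2*sin(z) - 4*cos(z) + C

Use integration by parts with u = z**2 - 2*z - 2, dv = -sin(z) dz, so v = cos(z).
Apply parts 2 times (tabular method): alternate signs, differentiate u down to 0, integrate dv up.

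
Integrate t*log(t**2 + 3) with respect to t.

Let u = t**2 + 3, so du = (2*t) dt.
The integral becomes (1/2)·∫ log(u) du; integrate by parts with u′=log(u), dv′=du.

t**2*log(t**2 + 3)/2 - t**2/2 + 3*log(t**2 + 3)/2 + C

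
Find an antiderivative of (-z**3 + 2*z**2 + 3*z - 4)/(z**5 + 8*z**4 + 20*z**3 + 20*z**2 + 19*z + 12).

-log(z + 1)/3 - 8*log(z + 3)/5 + 80*log(z + 4)/51 + 31*log(z**2 + 1)/170 + 12*atan(z)/85 + C

Factor the denominator: (z + 1)*(z + 3)*(z + 4)*(z**2 + 1).
Partial-fraction decomposition: (31*z + 12)/(85*(z**2 + 1)) + 80/(51*(z + 4)) - 8/(5*(z + 3)) - 1/(3*(z + 1)).
Integrate each term; A/(z−a) gives A·log|z−a|; the (Bz+D)/(z²+p²) term gives a log and an atan.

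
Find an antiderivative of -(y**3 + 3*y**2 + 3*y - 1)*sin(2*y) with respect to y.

y**3*cos(2*y)/2 - 3*y**2*sin(2*y)/4 + 3*y**2*cos(2*y)/2 - 3*y*sin(2*y)/2 + 3*y*cos(2*y)/4 - 3*sin(2*y)/8 - 5*cos(2*y)/4 + C

Use integration by parts with u = y**3 + 3*y**2 + 3*y - 1, dv = -sin(2*y) dy, so v = cos(2*y)/2.
Apply parts 3 times (tabular method): alternate signs, differentiate u down to 0, integrate dv up.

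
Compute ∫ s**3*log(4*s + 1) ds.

Use integration by parts with u = log(4*s + 1), dv = s**3 ds.
Then du = 4/(4*s + 1) ds and v = s**4/4.

s**4*log(4*s + 1)/4 - s**4/16 + s**3/48 - s**2/128 + s/256 - log(4*s + 1)/1024 + C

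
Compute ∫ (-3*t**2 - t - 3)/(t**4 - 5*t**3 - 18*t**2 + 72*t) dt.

-log(t)/24 - 13*log(t - 6)/20 + 11*log(t - 3)/21 + 47*log(t + 4)/280 + C

Factor the denominator: t*(t - 6)*(t - 3)*(t + 4).
Partial-fraction decomposition: 47/(280*(t + 4)) + 11/(21*(t - 3)) - 13/(20*(t - 6)) - 1/(24*t).
Integrate each term: A/(t−a) contributes A·log|t−a|.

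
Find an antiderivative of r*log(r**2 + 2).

Let u = r**2 + 2, so du = (2*r) dr.
The integral becomes (1/2)·∫ log(u) du; integrate by parts with u′=log(u), dv′=du.

r**2*log(r**2 + 2)/2 - r**2/2 + log(r**2 + 2) + C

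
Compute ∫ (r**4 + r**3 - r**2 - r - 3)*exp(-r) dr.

Use integration by parts with u = r**4 + r**3 - r**2 - r - 3, dv = exp(-r) dr, so v = -exp(-r).
Apply parts 4 times (tabular method): alternate signs, differentiate u down to 0, integrate dv up.

(-r**4 - 5*r**3 - 14*r**2 - 27*r - 24)*exp(-r) + C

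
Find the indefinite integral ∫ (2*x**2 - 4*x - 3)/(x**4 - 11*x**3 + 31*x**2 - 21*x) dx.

log(x)/7 + 67*log(x - 7)/168 - log(x - 3)/8 - 5*log(x - 1)/12 + C

Factor the denominator: x*(x - 7)*(x - 3)*(x - 1).
Partial-fraction decomposition: -5/(12*(x - 1)) - 1/(8*(x - 3)) + 67/(168*(x - 7)) + 1/(7*x).
Integrate each term: A/(x−a) contributes A·log|x−a|.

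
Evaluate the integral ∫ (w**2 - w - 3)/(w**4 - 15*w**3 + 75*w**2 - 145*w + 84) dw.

Factor the denominator: (w - 7)*(w - 4)*(w - 3)*(w - 1).
Partial-fraction decomposition: 1/(12*(w - 1)) + 3/(8*(w - 3)) - 1/(w - 4) + 13/(24*(w - 7)).
Integrate each term: A/(w−a) contributes A·log|w−a|.

13*log(w - 7)/24 - log(w - 4) + 3*log(w - 3)/8 + log(w - 1)/12 + C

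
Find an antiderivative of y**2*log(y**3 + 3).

y**3*log(y**3 + 3)/3 - y**3/3 + log(y**3 + 3) + C

Let u = y**3 + 3, so du = (3*y**2) dy.
The integral becomes (1/3)·∫ log(u) du; integrate by parts with u′=log(u), dv′=du.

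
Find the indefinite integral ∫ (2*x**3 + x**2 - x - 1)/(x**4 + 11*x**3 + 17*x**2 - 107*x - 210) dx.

59*log(x - 3)/400 + 11*log(x + 2)/75 - 221*log(x + 5)/48 + 631*log(x + 7)/100 + C

Factor the denominator: (x - 3)*(x + 2)*(x + 5)*(x + 7).
Partial-fraction decomposition: 631/(100*(x + 7)) - 221/(48*(x + 5)) + 11/(75*(x + 2)) + 59/(400*(x - 3)).
Integrate each term: A/(x−a) contributes A·log|x−a|.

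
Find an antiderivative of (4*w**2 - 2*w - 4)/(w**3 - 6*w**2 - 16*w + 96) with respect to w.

32*log(w - 6)/5 - 13*log(w - 4)/4 + 17*log(w + 4)/20 + C

Factor the denominator: (w - 6)*(w - 4)*(w + 4).
Partial-fraction decomposition: 17/(20*(w + 4)) - 13/(4*(w - 4)) + 32/(5*(w - 6)).
Integrate each term: A/(w−a) contributes A·log|w−a|.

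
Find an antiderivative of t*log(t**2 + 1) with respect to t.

Let u = t**2 + 1, so du = (2*t) dt.
The integral becomes (1/2)·∫ log(u) du; integrate by parts with u′=log(u), dv′=du.

t**2*log(t**2 + 1)/2 - t**2/2 + log(t**2 + 1)/2 + C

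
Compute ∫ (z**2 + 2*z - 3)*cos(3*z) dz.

z**2*sin(3*z)/3 + 2*z*sin(3*z)/3 + 2*z*cos(3*z)/9 - 29*sin(3*z)/27 + 2*cos(3*z)/9 + C

Use integration by parts with u = z**2 + 2*z - 3, dv = cos(3*z) dz, so v = sin(3*z)/3.
Apply parts 2 times (tabular method): alternate signs, differentiate u down to 0, integrate dv up.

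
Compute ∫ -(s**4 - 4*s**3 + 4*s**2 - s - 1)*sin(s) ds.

s**4*cos(s) - 4*s**3*sin(s) - 4*s**3*cos(s) + 12*s**2*sin(s) - 8*s**2*cos(s) + 16*s*sin(s) + 23*s*cos(s) - 23*sin(s) + 15*cos(s) + C

Use integration by parts with u = s**4 - 4*s**3 + 4*s**2 - s - 1, dv = -sin(s) ds, so v = cos(s).
Apply parts 4 times (tabular method): alternate signs, differentiate u down to 0, integrate dv up.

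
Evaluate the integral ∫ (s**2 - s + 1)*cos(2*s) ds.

s**2*sin(2*s)/2 - s*sin(2*s)/2 + s*cos(2*s)/2 + sin(2*s)/4 - cos(2*s)/4 + C

Use integration by parts with u = s**2 - s + 1, dv = cos(2*s) ds, so v = sin(2*s)/2.
Apply parts 2 times (tabular method): alternate signs, differentiate u down to 0, integrate dv up.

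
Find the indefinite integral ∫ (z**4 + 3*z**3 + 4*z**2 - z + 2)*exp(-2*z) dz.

(-4*z**4 - 20*z**3 - 46*z**2 - 42*z - 29)*exp(-2*z)/8 + C

Use integration by parts with u = z**4 + 3*z**3 + 4*z**2 - z + 2, dv = exp(-2*z) dz, so v = -exp(-2*z)/2.
Apply parts 4 times (tabular method): alternate signs, differentiate u down to 0, integrate dv up.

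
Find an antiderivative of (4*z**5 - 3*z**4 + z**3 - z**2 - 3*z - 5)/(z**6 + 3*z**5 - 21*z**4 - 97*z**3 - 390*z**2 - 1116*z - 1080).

27373*log(z - 6)/31680 - 128051*log(z + 2)/97344 + 14515*log(z + 5)/3366 + 35983*log(z**2 + 9)/517140 - 159739*atan(z/3)/258570 - 187/(312*z + 624) + C

Factor the denominator: (z - 6)*(z + 2)**2*(z + 5)*(z**2 + 9).
Partial-fraction decomposition: (35983*z - 479217)/(258570*(z**2 + 9)) + 14515/(3366*(z + 5)) - 128051/(97344*(z + 2)) + 187/(312*(z + 2)**2) + 27373/(31680*(z - 6)).
Integrate each term; A/(z−a) gives A·log|z−a|; the (Bz+D)/(z²+p²) term gives a log and an atan.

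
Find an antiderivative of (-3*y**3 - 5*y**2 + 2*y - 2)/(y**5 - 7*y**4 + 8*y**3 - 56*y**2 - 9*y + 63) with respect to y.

-631*log(y - 7)/1392 + log(y - 1)/15 - 3*log(y + 1)/80 + 123*log(y**2 + 9)/580 + 2*atan(y/3)/87 + C

Factor the denominator: (y - 7)*(y - 1)*(y + 1)*(y**2 + 9).
Partial-fraction decomposition: (123*y + 20)/(290*(y**2 + 9)) - 3/(80*(y + 1)) + 1/(15*(y - 1)) - 631/(1392*(y - 7)).
Integrate each term; A/(y−a) gives A·log|y−a|; the (By+D)/(y²+p²) term gives a log and an atan.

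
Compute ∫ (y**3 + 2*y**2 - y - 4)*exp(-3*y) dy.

(-3*y**3 - 9*y**2 - 3*y + 11)*exp(-3*y)/9 + C

Use integration by parts with u = y**3 + 2*y**2 - y - 4, dv = exp(-3*y) dy, so v = -exp(-3*y)/3.
Apply parts 3 times (tabular method): alternate signs, differentiate u down to 0, integrate dv up.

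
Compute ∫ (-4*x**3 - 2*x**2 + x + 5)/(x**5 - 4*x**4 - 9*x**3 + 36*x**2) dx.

Factor the denominator: x**2*(x - 4)*(x - 3)*(x + 3).
Partial-fraction decomposition: 46/(189*(x + 3)) + 59/(27*(x - 3)) - 279/(112*(x - 4)) + 1/(16*x) + 5/(36*x**2).
Integrate each term; A/(x−a) gives A·log|x−a|; A/(x−a)² gives −A/(x−a).

log(x)/16 - 279*log(x - 4)/112 + 59*log(x - 3)/27 + 46*log(x + 3)/189 - 5/(36*x) + C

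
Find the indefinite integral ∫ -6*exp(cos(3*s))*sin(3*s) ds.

2*exp(cos(3*s)) + C

Let u = cos(3*s), so du = (-3*sin(3*s)) ds.
Rewriting, the integral becomes 2·∫ e^u du = 2·e^u.
Substituting back, u = cos(3*s).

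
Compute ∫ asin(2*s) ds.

Use integration by parts with u = arcsin(2*s), dv = ds.
Then du = 2/sqrt(-4*s**2 + 1) ds.

s*asin(2*s) + sqrt(-4*s**2 + 1)/2 + C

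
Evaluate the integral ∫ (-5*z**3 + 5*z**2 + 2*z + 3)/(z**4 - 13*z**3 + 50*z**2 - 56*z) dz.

-3*log(z)/56 - 1453*log(z - 7)/105 + 229*log(z - 4)/24 - 13*log(z - 2)/20 + C

Factor the denominator: z*(z - 7)*(z - 4)*(z - 2).
Partial-fraction decomposition: -13/(20*(z - 2)) + 229/(24*(z - 4)) - 1453/(105*(z - 7)) - 3/(56*z).
Integrate each term: A/(z−a) contributes A·log|z−a|.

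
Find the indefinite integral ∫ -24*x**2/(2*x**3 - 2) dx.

Let u = 2*x**3 - 2, so du = (6*x**2) dx.
Rewriting, the integral becomes -4·∫ 1/u du = -4·log(u).
Substituting back, u = 2*x**3 - 2.

-4*log(2*x**3 - 2) + C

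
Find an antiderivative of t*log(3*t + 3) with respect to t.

Use integration by parts with u = log(3*t + 3), dv = t dt.
Then du = 3/(3*t + 3) dt and v = t**2/2.

t**2*log(3*t + 3)/2 - t**2/4 + t/2 - log(t + 1)/2 + C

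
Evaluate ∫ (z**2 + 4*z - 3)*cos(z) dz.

z**2*sin(z) + 4*z*sin(z) + 2*z*cos(z) - 5*sin(z) + 4*cos(z) + C

Use integration by parts with u = z**2 + 4*z - 3, dv = cos(z) dz, so v = sin(z).
Apply parts 2 times (tabular method): alternate signs, differentiate u down to 0, integrate dv up.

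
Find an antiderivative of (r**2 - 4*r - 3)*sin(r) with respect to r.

-r**2*cos(r) + 2*r*sin(r) + 4*r*cos(r) - 4*sin(r) + 5*cos(r) + C

Use integration by parts with u = r**2 - 4*r - 3, dv = sin(r) dr, so v = -cos(r).
Apply parts 2 times (tabular method): alternate signs, differentiate u down to 0, integrate dv up.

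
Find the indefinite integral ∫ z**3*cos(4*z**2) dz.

Let u = z², du = 2z dz; rewrite as (1/2)∫ u^1·cos(4u) du.
Now integrate by parts 1 time.

z**2*sin(4*z**2)/8 + cos(4*z**2)/32 + C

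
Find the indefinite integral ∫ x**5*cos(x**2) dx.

Let u = x², du = 2x dx; rewrite as (1/2)∫ u^2·cos(1u) du.
Now integrate by parts 2 times.

x**4*sin(x**2)/2 + x**2*cos(x**2) - sin(x**2) + C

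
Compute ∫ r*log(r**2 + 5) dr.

Let u = r**2 + 5, so du = (2*r) dr.
The integral becomes (1/2)·∫ log(u) du; integrate by parts with u′=log(u), dv′=du.

r**2*log(r**2 + 5)/2 - r**2/2 + 5*log(r**2 + 5)/2 + C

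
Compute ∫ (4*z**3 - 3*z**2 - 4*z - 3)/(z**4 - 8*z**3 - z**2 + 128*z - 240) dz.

67*log(z - 5)/3 - 189*log(z - 4)/8 + 33*log(z - 3)/7 + 97*log(z + 4)/168 + C

Factor the denominator: (z - 5)*(z - 4)*(z - 3)*(z + 4).
Partial-fraction decomposition: 97/(168*(z + 4)) + 33/(7*(z - 3)) - 189/(8*(z - 4)) + 67/(3*(z - 5)).
Integrate each term: A/(z−a) contributes A·log|z−a|.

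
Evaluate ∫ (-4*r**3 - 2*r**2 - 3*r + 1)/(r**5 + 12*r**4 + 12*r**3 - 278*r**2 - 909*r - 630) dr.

Factor the denominator: (r - 5)*(r + 1)*(r + 3)*(r + 6)*(r + 7).
Partial-fraction decomposition: 9/(2*(r + 7)) - 811/(165*(r + 6)) + 25/(48*(r + 3)) - 1/(60*(r + 1)) - 47/(528*(r - 5)).
Integrate each term: A/(r−a) contributes A·log|r−a|.

-47*log(r - 5)/528 - log(r + 1)/60 + 25*log(r + 3)/48 - 811*log(r + 6)/165 + 9*log(r + 7)/2 + C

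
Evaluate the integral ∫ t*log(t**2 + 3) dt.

Let u = t**2 + 3, so du = (2*t) dt.
The integral becomes (1/2)·∫ log(u) du; integrate by parts with u′=log(u), dv′=du.

t**2*log(t**2 + 3)/2 - t**2/2 + 3*log(t**2 + 3)/2 + C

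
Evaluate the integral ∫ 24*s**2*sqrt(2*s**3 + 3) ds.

8*(2*s**3 + 3)**(3/2)/3 + C

Let u = 2*s**3 + 3, so du = (6*s**2) ds.
Rewriting, the integral becomes 4·∫ √u du = 4·(2/3)u^(3/2).
Substituting back, u = 2*s**3 + 3.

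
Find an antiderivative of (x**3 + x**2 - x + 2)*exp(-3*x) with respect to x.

(-9*x**3 - 18*x**2 - 3*x - 19)*exp(-3*x)/27 + C

Use integration by parts with u = x**3 + x**2 - x + 2, dv = exp(-3*x) dx, so v = -exp(-3*x)/3.
Apply parts 3 times (tabular method): alternate signs, differentiate u down to 0, integrate dv up.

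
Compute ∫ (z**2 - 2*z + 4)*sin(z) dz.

Use integration by parts with u = z**2 - 2*z + 4, dv = sin(z) dz, so v = -cos(z).
Apply parts 2 times (tabular method): alternate signs, differentiate u down to 0, integrate dv up.

-z**2*cos(z) + 2*z*sin(z) + 2*z*cos(z) - 2*sin(z) - 2*cos(z) + C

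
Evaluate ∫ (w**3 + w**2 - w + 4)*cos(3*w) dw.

w**3*sin(3*w)/3 + w**2*sin(3*w)/3 + w**2*cos(3*w)/3 - 5*w*sin(3*w)/9 + 2*w*cos(3*w)/9 + 34*sin(3*w)/27 - 5*cos(3*w)/27 + C

Use integration by parts with u = w**3 + w**2 - w + 4, dv = cos(3*w) dw, so v = sin(3*w)/3.
Apply parts 3 times (tabular method): alternate signs, differentiate u down to 0, integrate dv up.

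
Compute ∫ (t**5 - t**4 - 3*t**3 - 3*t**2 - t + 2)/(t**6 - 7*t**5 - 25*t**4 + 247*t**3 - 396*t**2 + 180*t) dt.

Factor the denominator: t*(t - 6)*(t - 5)*(t - 1)**2*(t + 6).
Partial-fraction decomposition: 2131/(9702*(t + 6)) - 323/(3920*(t - 1)) - 1/(28*(t - 1)**2) - 2047/(880*(t - 5)) + 143/(45*(t - 6)) + 1/(90*t).
Integrate each term; A/(t−a) gives A·log|t−a|; A/(t−a)² gives −A/(t−a).

log(t)/90 + 143*log(t - 6)/45 - 2047*log(t - 5)/880 - 323*log(t - 1)/3920 + 2131*log(t + 6)/9702 + 1/(28*t - 28) + C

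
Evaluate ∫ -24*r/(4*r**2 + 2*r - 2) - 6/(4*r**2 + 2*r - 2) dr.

Let u = 4*r**2 + 2*r - 2, so du = (8*r + 2) dr.
Rewriting, the integral becomes -3·∫ 1/u du = -3·log(u).
Substituting back, u = 4*r**2 + 2*r - 2.

-3*log(4*r**2 + 2*r - 2) + C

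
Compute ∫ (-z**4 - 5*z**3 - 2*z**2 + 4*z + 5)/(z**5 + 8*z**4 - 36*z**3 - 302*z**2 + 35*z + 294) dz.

-2419*log(z - 6)/5915 - log(z - 1)/640 + log(z + 1)/168 - 38641*log(z + 7)/64896 - 269/(208*z + 1456) + C

Factor the denominator: (z - 6)*(z - 1)*(z + 1)*(z + 7)**2.
Partial-fraction decomposition: -38641/(64896*(z + 7)) + 269/(208*(z + 7)**2) + 1/(168*(z + 1)) - 1/(640*(z - 1)) - 2419/(5915*(z - 6)).
Integrate each term; A/(z−a) gives A·log|z−a|; A/(z−a)² gives −A/(z−a).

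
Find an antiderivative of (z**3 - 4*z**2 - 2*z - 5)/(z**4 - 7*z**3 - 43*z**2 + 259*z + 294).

Factor the denominator: (z - 7)**2*(z + 1)*(z + 6).
Partial-fraction decomposition: 353/(845*(z + 6)) - 1/(40*(z + 1)) + 821/(1352*(z - 7)) + 16/(13*(z - 7)**2).
Integrate each term; A/(z−a) gives A·log|z−a|; A/(z−a)² gives −A/(z−a).

821*log(z - 7)/1352 - log(z + 1)/40 + 353*log(z + 6)/845 - 16/(13*z - 91) + C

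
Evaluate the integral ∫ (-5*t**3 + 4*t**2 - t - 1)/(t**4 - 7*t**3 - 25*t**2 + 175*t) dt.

Factor the denominator: t*(t - 7)*(t - 5)*(t + 5).
Partial-fraction decomposition: -243/(200*(t + 5)) + 531/(100*(t - 5)) - 509/(56*(t - 7)) - 1/(175*t).
Integrate each term: A/(t−a) contributes A·log|t−a|.

-log(t)/175 - 509*log(t - 7)/56 + 531*log(t - 5)/100 - 243*log(t + 5)/200 + C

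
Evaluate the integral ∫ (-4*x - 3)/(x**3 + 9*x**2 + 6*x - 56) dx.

Factor the denominator: (x - 2)*(x + 4)*(x + 7).
Partial-fraction decomposition: 25/(27*(x + 7)) - 13/(18*(x + 4)) - 11/(54*(x - 2)).
Integrate each term: A/(x−a) contributes A·log|x−a|.

-11*log(x - 2)/54 - 13*log(x + 4)/18 + 25*log(x + 7)/27 + C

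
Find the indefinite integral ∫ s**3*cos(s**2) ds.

s**2*sin(s**2)/2 + cos(s**2)/2 + C

Let u = s², du = 2s ds; rewrite as (1/2)∫ u^1·cos(1u) du.
Now integrate by parts 1 time.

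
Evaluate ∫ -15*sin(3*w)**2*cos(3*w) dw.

-5*sin(3*w)**3/3 + C

Let u = sin(3*w), so du = (3*cos(3*w)) dw.
Rewriting, the integral becomes -5·∫ u^2 du = -5·u^3/3.
Substituting back, u = sin(3*w).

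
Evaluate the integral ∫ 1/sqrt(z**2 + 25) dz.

log(z + sqrt(z**2 + 25)) + C

Substitute z = 5·tan(θ), so dz = 5·sec(θ)^2 dθ and the radical becomes sqrt(z**2 + 25) = 5·sec(θ) by the Pythagorean identity.
Integrate the resulting trig expression in θ, then back-substitute tan(θ) = z/5, sec(θ) = sqrt(z**2 + 25)/5 (absorbing any constant into C).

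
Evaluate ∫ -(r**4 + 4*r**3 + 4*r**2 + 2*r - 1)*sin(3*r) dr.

r**4*cos(3*r)/3 - 4*r**3*sin(3*r)/9 + 4*r**3*cos(3*r)/3 - 4*r**2*sin(3*r)/3 + 8*r**2*cos(3*r)/9 - 16*r*sin(3*r)/27 - 2*r*cos(3*r)/9 + 2*sin(3*r)/27 - 43*cos(3*r)/81 + C

Use integration by parts with u = r**4 + 4*r**3 + 4*r**2 + 2*r - 1, dv = -sin(3*r) dr, so v = cos(3*r)/3.
Apply parts 4 times (tabular method): alternate signs, differentiate u down to 0, integrate dv up.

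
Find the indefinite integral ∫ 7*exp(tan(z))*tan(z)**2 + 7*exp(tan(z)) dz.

7*exp(tan(z)) + C

Let u = tan(z), so du = (tan(z)**2 + 1) dz.
Rewriting, the integral becomes 7·∫ e^u du = 7·e^u.
Substituting back, u = tan(z).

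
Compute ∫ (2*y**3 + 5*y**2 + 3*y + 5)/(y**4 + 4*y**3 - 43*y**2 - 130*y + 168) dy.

127*log(y - 6)/130 - 3*log(y - 1)/40 - 11*log(y + 4)/30 + 457*log(y + 7)/312 + C

Factor the denominator: (y - 6)*(y - 1)*(y + 4)*(y + 7).
Partial-fraction decomposition: 457/(312*(y + 7)) - 11/(30*(y + 4)) - 3/(40*(y - 1)) + 127/(130*(y - 6)).
Integrate each term: A/(y−a) contributes A·log|y−a|.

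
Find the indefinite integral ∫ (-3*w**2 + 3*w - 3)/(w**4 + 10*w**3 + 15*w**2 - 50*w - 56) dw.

Factor the denominator: (w - 2)*(w + 1)*(w + 4)*(w + 7).
Partial-fraction decomposition: 19/(18*(w + 7)) - 7/(6*(w + 4)) + 1/(6*(w + 1)) - 1/(18*(w - 2)).
Integrate each term: A/(w−a) contributes A·log|w−a|.

-log(w - 2)/18 + log(w + 1)/6 - 7*log(w + 4)/6 + 19*log(w + 7)/18 + C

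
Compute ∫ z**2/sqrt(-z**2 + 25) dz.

-z*sqrt(-z**2 + 25)/2 + 25*asin(z/5)/2 + C

Substitute z = 5·sin(θ), so dz = 5·cos(θ) dθ and the radical becomes sqrt(-z**2 + 25) = 5·cos(θ) by the Pythagorean identity.
Integrate the resulting trig expression in θ, then back-substitute θ = asin(z/5), sin(θ) = z/5, cos(θ) = sqrt(-z**2 + 25)/5 (absorbing any constant into C).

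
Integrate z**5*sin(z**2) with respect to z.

Let u = z², du = 2z dz; rewrite as (1/2)∫ u^2·sin(1u) du.
Now integrate by parts 2 times.

-z**4*cos(z**2)/2 + z**2*sin(z**2) + cos(z**2) + C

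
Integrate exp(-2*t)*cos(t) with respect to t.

exp(-2*t)*sin(t)/5 - 2*exp(-2*t)*cos(t)/5 + C

Let I denote the integral. Integrate by parts with u = cos(t), dv = exp(-2*t) dt, so v = -exp(-2*t)/2: I = -exp(-2*t)*cos(t)/2 − (1/2)·∫ exp(-2*t)*sin(t) dt.
Apply parts again with u = sin(t), dv = exp(-2*t) dt: ∫ exp(-2*t)*sin(t) dt = -exp(-2*t)*sin(t)/2 + (1/2)·I. Substituting back brings back I: I = exp(-2*t)*sin(t)/4 - exp(-2*t)*cos(t)/2 − (1/4)·I.
Solving for I: (1 + 1/4)·I equals the remaining terms, so I = (4/5)·(exp(-2*t)*sin(t)/4 - exp(-2*t)*cos(t)/2).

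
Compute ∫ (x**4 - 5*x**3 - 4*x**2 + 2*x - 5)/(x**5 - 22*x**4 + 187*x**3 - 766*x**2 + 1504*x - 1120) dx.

Factor the denominator: (x - 7)*(x - 5)*(x - 4)**2*(x - 2).
Partial-fraction decomposition: -41/(60*(x - 2)) - 709/(36*(x - 4)) - 125/(6*(x - 4)**2) + 95/(6*(x - 5)) + 499/(90*(x - 7)).
Integrate each term; A/(x−a) gives A·log|x−a|; A/(x−a)² gives −A/(x−a).

499*log(x - 7)/90 + 95*log(x - 5)/6 - 709*log(x - 4)/36 - 41*log(x - 2)/60 + 125/(6*x - 24) + C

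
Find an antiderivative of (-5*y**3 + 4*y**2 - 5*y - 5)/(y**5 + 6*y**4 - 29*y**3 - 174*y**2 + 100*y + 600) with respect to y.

-37*log(y - 5)/154 + 13*log(y - 2)/224 + 61*log(y + 2)/336 - 149*log(y + 5)/42 + 1249*log(y + 6)/352 + C

Factor the denominator: (y - 5)*(y - 2)*(y + 2)*(y + 5)*(y + 6).
Partial-fraction decomposition: 1249/(352*(y + 6)) - 149/(42*(y + 5)) + 61/(336*(y + 2)) + 13/(224*(y - 2)) - 37/(154*(y - 5)).
Integrate each term: A/(y−a) contributes A·log|y−a|.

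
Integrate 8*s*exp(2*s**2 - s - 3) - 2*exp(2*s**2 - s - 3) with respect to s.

Let u = 2*s**2 - s - 3, so du = (4*s - 1) ds.
Rewriting, the integral becomes 2·∫ e^u du = 2·e^u.
Substituting back, u = 2*s**2 - s - 3.

2*exp(2*s**2 - s - 3) + C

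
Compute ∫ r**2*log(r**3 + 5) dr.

r**3*log(r**3 + 5)/3 - r**3/3 + 5*log(r**3 + 5)/3 + C

Let u = r**3 + 5, so du = (3*r**2) dr.
The integral becomes (1/3)·∫ log(u) du; integrate by parts with u′=log(u), dv′=du.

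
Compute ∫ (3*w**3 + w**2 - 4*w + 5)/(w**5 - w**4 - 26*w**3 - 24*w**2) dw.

Factor the denominator: w**2*(w - 6)*(w + 1)*(w + 4).
Partial-fraction decomposition: -31/(96*(w + 4)) - 1/(3*(w + 1)) + 19/(72*(w - 6)) + 113/(288*w) - 5/(24*w**2).
Integrate each term; A/(w−a) gives A·log|w−a|; A/(w−a)² gives −A/(w−a).

113*log(w)/288 + 19*log(w - 6)/72 - log(w + 1)/3 - 31*log(w + 4)/96 + 5/(24*w) + C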